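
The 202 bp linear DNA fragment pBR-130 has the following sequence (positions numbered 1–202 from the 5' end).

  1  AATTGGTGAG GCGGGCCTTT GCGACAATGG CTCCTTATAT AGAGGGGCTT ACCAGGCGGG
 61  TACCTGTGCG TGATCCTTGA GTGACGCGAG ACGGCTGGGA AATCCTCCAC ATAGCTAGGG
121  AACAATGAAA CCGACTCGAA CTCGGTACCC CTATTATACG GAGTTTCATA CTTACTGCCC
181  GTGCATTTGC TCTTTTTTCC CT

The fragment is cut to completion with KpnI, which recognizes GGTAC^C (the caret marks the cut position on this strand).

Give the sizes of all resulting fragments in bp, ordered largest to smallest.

KpnI sites (GGTACC) start at positions 59, 144.
KpnI cuts after base 5 of each site (before the last base), so after positions 63, 148.
Linear molecule, 2 cuts → 3 fragments:
  1–63 → 63 bp
  64–148 → 85 bp
  149–202 → 54 bp
Sorted largest to smallest: 85, 63, 54 bp.

85, 63, 54 bp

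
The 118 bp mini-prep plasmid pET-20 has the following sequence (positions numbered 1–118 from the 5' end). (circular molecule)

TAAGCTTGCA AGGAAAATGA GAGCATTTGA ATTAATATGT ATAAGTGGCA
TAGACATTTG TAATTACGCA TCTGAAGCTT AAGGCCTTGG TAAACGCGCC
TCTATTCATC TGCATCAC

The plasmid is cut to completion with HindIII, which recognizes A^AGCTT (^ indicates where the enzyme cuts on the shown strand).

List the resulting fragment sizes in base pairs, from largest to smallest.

73, 45 bp

HindIII sites (AAGCTT) start at positions 2, 75.
HindIII cuts after the first base of each site, so after positions 2, 75.
Circular molecule, 2 cuts → 2 fragments:
  3–75 → 73 bp
  76–118 then 1–2 → 43 + 2 = 45 bp
Sorted largest to smallest: 73, 45 bp.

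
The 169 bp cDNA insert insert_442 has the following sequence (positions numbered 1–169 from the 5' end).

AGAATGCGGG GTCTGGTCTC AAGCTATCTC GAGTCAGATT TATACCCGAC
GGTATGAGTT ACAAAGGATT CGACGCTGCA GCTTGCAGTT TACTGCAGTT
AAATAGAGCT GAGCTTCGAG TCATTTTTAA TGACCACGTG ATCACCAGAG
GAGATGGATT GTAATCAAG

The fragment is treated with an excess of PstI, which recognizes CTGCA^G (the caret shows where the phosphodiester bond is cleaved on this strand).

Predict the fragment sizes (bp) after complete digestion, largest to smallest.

PstI sites (CTGCAG) start at positions 76, 93.
PstI cuts after base 5 of each site (before the last base), so after positions 80, 97.
Linear molecule, 2 cuts → 3 fragments:
  1–80 → 80 bp
  81–97 → 17 bp
  98–169 → 72 bp
Sorted largest to smallest: 80, 72, 17 bp.

80, 72, 17 bp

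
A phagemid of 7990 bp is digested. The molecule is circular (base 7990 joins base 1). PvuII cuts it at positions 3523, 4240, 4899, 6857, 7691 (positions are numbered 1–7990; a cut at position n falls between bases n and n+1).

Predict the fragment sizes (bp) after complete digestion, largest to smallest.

Circular molecule, 5 cuts → 5 fragments:
  4240 − 3523 = 717 bp
  4899 − 4240 = 659 bp
  6857 − 4899 = 1958 bp
  7691 − 6857 = 834 bp
  wrap: 7990 − 7691 + 3523 = 3822 bp
Sorted largest to smallest: 3822, 1958, 834, 717, 659 bp.

3822, 1958, 834, 717, 659 bp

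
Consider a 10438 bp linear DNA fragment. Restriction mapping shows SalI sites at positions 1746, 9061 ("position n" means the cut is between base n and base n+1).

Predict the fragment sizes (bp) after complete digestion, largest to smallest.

Linear molecule, 2 cuts → 3 fragments:
  1746 − 0 = 1746 bp
  9061 − 1746 = 7315 bp
  10438 − 9061 = 1377 bp
Sorted largest to smallest: 7315, 1746, 1377 bp.

7315, 1746, 1377 bp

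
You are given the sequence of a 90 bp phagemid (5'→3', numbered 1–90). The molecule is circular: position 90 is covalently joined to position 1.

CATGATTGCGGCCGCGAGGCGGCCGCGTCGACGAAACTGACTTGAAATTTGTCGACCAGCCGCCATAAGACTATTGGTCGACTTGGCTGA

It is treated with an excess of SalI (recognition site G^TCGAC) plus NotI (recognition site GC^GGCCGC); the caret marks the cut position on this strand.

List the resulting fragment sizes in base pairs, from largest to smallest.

SalI sites (GTCGAC) start at positions 27, 51, 77.
SalI cuts after the first base of each site, so after positions 27, 51, 77.
NotI sites (GCGGCCGC) start at positions 8, 19.
NotI cuts after base 2 of each site, so after positions 9, 20.
Combined cut positions: 9, 20, 27, 51, 77.
Circular molecule, 5 cuts → 5 fragments:
  10–20 → 11 bp
  21–27 → 7 bp
  28–51 → 24 bp
  52–77 → 26 bp
  78–90 then 1–9 → 13 + 9 = 22 bp
Sorted largest to smallest: 26, 24, 22, 11, 7 bp.

26, 24, 22, 11, 7 bp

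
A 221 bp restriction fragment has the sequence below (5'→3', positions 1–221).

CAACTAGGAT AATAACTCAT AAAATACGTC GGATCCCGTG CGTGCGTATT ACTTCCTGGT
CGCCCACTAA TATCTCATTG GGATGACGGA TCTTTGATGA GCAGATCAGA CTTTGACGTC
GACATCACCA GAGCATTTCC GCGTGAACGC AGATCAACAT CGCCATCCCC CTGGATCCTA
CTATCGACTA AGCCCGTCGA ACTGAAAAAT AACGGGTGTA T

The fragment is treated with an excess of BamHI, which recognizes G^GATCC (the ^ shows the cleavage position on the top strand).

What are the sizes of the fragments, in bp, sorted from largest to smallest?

142, 48, 31 bp

BamHI sites (GGATCC) start at positions 31, 173.
BamHI cuts after the first base of each site, so after positions 31, 173.
Linear molecule, 2 cuts → 3 fragments:
  1–31 → 31 bp
  32–173 → 142 bp
  174–221 → 48 bp
Sorted largest to smallest: 142, 48, 31 bp.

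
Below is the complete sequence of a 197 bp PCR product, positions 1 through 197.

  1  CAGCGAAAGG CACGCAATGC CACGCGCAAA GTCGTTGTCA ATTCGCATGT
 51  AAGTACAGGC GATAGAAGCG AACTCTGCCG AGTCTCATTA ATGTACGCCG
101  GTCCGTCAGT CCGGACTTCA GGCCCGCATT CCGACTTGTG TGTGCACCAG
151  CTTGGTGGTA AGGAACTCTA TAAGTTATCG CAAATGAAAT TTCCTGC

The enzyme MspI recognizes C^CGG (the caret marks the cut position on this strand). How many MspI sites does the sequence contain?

2

CCGG occurs starting at positions 98, 111.
MspI cuts at 2 sites.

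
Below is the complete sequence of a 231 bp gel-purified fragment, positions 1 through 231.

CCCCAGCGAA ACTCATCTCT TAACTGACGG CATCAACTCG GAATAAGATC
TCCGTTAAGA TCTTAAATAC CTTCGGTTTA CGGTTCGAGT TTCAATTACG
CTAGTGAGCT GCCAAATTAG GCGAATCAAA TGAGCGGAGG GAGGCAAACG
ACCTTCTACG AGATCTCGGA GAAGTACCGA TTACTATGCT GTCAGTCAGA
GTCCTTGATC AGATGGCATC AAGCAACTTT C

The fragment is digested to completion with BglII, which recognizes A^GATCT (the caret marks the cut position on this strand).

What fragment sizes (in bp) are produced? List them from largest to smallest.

103, 70, 46, 12 bp

BglII sites (AGATCT) start at positions 46, 58, 161.
BglII cuts after the first base of each site, so after positions 46, 58, 161.
Linear molecule, 3 cuts → 4 fragments:
  1–46 → 46 bp
  47–58 → 12 bp
  59–161 → 103 bp
  162–231 → 70 bp
Sorted largest to smallest: 103, 70, 46, 12 bp.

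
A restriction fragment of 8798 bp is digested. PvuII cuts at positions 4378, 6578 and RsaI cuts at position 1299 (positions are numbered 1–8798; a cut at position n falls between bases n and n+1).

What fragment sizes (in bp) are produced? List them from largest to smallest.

Combined cut positions (sorted): 1299, 4378, 6578.
Linear molecule, 3 cuts → 4 fragments:
  1299 − 0 = 1299 bp
  4378 − 1299 = 3079 bp
  6578 − 4378 = 2200 bp
  8798 − 6578 = 2220 bp
Sorted largest to smallest: 3079, 2220, 2200, 1299 bp.

3079, 2220, 2200, 1299 bp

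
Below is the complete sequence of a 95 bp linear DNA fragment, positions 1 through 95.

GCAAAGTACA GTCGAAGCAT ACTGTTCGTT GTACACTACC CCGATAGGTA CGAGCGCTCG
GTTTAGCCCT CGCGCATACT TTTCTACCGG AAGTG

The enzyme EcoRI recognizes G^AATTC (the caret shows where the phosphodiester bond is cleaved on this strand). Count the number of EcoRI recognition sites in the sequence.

0

No occurrence of GAATTC is present in the sequence.
EcoRI does not cut: 0 sites.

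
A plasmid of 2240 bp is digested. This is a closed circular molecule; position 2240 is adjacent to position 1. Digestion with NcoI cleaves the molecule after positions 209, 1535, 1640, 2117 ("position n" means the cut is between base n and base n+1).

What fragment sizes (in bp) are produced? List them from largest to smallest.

Circular molecule, 4 cuts → 4 fragments:
  1535 − 209 = 1326 bp
  1640 − 1535 = 105 bp
  2117 − 1640 = 477 bp
  wrap: 2240 − 2117 + 209 = 332 bp
Sorted largest to smallest: 1326, 477, 332, 105 bp.

1326, 477, 332, 105 bp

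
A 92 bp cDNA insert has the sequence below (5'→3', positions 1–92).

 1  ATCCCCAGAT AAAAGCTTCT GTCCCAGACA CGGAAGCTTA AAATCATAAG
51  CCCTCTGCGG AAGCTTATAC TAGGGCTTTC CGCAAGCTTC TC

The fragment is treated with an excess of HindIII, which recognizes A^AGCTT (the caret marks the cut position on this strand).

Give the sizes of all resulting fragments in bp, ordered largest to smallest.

HindIII sites (AAGCTT) start at positions 13, 34, 61, 84.
HindIII cuts after the first base of each site, so after positions 13, 34, 61, 84.
Linear molecule, 4 cuts → 5 fragments:
  1–13 → 13 bp
  14–34 → 21 bp
  35–61 → 27 bp
  62–84 → 23 bp
  85–92 → 8 bp
Sorted largest to smallest: 27, 23, 21, 13, 8 bp.

27, 23, 21, 13, 8 bp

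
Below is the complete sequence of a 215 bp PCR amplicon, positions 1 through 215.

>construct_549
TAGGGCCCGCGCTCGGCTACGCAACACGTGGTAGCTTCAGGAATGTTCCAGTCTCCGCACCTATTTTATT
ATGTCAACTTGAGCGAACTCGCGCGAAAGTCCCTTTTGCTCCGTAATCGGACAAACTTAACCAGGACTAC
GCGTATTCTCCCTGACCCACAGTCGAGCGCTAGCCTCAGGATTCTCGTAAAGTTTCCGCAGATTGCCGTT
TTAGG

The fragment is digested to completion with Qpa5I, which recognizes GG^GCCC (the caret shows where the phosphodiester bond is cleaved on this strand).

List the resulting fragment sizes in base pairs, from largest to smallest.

The Qpa5I site (GGGCCC) starts at position 3.
Qpa5I cuts after base 2 of each site, so after position 4.
Linear molecule, 1 cut → 2 fragments:
  1–4 → 4 bp
  5–215 → 211 bp
Sorted largest to smallest: 211, 4 bp.

211, 4 bp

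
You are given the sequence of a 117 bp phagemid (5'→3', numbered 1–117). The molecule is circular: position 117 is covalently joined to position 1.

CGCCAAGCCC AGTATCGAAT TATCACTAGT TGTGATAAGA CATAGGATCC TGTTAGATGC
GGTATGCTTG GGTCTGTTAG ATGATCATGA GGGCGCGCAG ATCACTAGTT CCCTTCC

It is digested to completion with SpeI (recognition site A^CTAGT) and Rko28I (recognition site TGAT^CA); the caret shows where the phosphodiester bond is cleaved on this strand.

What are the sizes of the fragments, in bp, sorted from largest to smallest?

SpeI sites (ACTAGT) start at positions 25, 104.
SpeI cuts after the first base of each site, so after positions 25, 104.
The Rko28I site (TGATCA) starts at position 82.
Rko28I cuts after base 4 of each site, so after position 85.
Combined cut positions: 25, 85, 104.
Circular molecule, 3 cuts → 3 fragments:
  26–85 → 60 bp
  86–104 → 19 bp
  105–117 then 1–25 → 13 + 25 = 38 bp
Sorted largest to smallest: 60, 38, 19 bp.

60, 38, 19 bp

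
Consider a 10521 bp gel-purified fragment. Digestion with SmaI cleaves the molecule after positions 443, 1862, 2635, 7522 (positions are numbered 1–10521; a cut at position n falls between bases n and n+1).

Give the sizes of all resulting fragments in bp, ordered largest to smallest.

4887, 2999, 1419, 773, 443 bp

Linear molecule, 4 cuts → 5 fragments:
  443 − 0 = 443 bp
  1862 − 443 = 1419 bp
  2635 − 1862 = 773 bp
  7522 − 2635 = 4887 bp
  10521 − 7522 = 2999 bp
Sorted largest to smallest: 4887, 2999, 1419, 773, 443 bp.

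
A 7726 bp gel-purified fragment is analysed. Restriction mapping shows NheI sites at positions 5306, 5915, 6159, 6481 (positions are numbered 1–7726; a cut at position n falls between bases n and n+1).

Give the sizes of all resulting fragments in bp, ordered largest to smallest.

5306, 1245, 609, 322, 244 bp

Linear molecule, 4 cuts → 5 fragments:
  5306 − 0 = 5306 bp
  5915 − 5306 = 609 bp
  6159 − 5915 = 244 bp
  6481 − 6159 = 322 bp
  7726 − 6481 = 1245 bp
Sorted largest to smallest: 5306, 1245, 609, 322, 244 bp.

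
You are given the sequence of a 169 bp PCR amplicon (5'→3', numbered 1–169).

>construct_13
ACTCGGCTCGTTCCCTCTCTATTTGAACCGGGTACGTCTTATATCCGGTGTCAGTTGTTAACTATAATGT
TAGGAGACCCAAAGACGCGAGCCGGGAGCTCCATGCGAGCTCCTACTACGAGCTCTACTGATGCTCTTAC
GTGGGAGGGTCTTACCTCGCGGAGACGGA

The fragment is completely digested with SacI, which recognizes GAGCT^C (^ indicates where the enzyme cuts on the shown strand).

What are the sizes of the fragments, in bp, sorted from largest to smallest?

100, 45, 13, 11 bp

SacI sites (GAGCTC) start at positions 96, 107, 120.
SacI cuts after base 5 of each site (before the last base), so after positions 100, 111, 124.
Linear molecule, 3 cuts → 4 fragments:
  1–100 → 100 bp
  101–111 → 11 bp
  112–124 → 13 bp
  125–169 → 45 bp
Sorted largest to smallest: 100, 45, 13, 11 bp.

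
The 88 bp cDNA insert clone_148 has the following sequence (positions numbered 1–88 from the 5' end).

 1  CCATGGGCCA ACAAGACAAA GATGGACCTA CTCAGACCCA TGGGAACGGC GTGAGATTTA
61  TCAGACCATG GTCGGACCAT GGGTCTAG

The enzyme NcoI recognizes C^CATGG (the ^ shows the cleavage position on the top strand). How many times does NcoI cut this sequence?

CCATGG occurs starting at positions 1, 38, 66, 77.
NcoI cuts at 4 sites.

4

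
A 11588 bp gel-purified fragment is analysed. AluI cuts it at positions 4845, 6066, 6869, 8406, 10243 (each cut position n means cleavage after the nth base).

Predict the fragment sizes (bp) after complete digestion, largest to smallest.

Linear molecule, 5 cuts → 6 fragments:
  4845 − 0 = 4845 bp
  6066 − 4845 = 1221 bp
  6869 − 6066 = 803 bp
  8406 − 6869 = 1537 bp
  10243 − 8406 = 1837 bp
  11588 − 10243 = 1345 bp
Sorted largest to smallest: 4845, 1837, 1537, 1345, 1221, 803 bp.

4845, 1837, 1537, 1345, 1221, 803 bp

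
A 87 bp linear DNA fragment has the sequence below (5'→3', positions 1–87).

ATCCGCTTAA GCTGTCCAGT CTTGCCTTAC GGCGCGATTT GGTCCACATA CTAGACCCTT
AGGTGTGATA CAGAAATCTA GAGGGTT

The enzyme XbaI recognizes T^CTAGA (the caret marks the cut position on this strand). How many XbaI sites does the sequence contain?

TCTAGA occurs starting at position 77.
XbaI cuts at 1 site.

1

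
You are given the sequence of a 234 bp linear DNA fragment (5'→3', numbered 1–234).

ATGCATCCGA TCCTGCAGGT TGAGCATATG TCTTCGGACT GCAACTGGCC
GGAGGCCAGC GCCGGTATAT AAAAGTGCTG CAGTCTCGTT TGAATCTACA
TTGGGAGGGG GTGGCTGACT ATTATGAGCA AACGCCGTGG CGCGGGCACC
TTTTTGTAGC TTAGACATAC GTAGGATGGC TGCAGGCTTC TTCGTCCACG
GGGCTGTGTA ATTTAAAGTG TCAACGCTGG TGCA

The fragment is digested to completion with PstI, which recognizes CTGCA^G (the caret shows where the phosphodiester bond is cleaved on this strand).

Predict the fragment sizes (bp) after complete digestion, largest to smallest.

PstI sites (CTGCAG) start at positions 13, 78, 180.
PstI cuts after base 5 of each site (before the last base), so after positions 17, 82, 184.
Linear molecule, 3 cuts → 4 fragments:
  1–17 → 17 bp
  18–82 → 65 bp
  83–184 → 102 bp
  185–234 → 50 bp
Sorted largest to smallest: 102, 65, 50, 17 bp.

102, 65, 50, 17 bp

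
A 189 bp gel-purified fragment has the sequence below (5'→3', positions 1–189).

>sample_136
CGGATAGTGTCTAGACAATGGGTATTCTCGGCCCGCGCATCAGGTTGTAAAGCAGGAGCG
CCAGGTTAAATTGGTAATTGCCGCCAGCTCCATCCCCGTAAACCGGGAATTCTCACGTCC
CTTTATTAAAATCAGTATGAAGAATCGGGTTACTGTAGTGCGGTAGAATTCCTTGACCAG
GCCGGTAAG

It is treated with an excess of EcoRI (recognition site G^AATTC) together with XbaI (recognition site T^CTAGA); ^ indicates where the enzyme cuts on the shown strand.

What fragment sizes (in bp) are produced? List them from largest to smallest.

97, 59, 23, 10 bp

EcoRI sites (GAATTC) start at positions 107, 166.
EcoRI cuts after the first base of each site, so after positions 107, 166.
The XbaI site (TCTAGA) starts at position 10.
XbaI cuts after the first base of each site, so after position 10.
Combined cut positions: 10, 107, 166.
Linear molecule, 3 cuts → 4 fragments:
  1–10 → 10 bp
  11–107 → 97 bp
  108–166 → 59 bp
  167–189 → 23 bp
Sorted largest to smallest: 97, 59, 23, 10 bp.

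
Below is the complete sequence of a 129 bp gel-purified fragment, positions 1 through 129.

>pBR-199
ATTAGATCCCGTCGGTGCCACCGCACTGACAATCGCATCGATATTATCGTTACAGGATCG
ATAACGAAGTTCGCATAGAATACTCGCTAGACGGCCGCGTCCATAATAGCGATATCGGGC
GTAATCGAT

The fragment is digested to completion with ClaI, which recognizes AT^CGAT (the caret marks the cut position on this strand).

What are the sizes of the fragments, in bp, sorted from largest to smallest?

ClaI sites (ATCGAT) start at positions 37, 57, 124.
ClaI cuts after base 2 of each site, so after positions 38, 58, 125.
Linear molecule, 3 cuts → 4 fragments:
  1–38 → 38 bp
  39–58 → 20 bp
  59–125 → 67 bp
  126–129 → 4 bp
Sorted largest to smallest: 67, 38, 20, 4 bp.

67, 38, 20, 4 bp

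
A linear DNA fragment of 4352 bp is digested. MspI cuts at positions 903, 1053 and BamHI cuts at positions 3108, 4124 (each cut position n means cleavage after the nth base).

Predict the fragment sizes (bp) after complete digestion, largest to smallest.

Combined cut positions (sorted): 903, 1053, 3108, 4124.
Linear molecule, 4 cuts → 5 fragments:
  903 − 0 = 903 bp
  1053 − 903 = 150 bp
  3108 − 1053 = 2055 bp
  4124 − 3108 = 1016 bp
  4352 − 4124 = 228 bp
Sorted largest to smallest: 2055, 1016, 903, 228, 150 bp.

2055, 1016, 903, 228, 150 bp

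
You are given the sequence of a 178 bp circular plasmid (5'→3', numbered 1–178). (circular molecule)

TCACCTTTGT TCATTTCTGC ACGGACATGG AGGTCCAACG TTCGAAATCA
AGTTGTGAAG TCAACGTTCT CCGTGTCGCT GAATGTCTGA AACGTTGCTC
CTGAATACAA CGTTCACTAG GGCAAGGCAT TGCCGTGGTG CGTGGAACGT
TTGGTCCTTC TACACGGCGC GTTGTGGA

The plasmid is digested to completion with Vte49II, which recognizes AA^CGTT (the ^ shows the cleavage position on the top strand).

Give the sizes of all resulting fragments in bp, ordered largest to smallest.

69, 37, 28, 26, 18 bp

Vte49II sites (AACGTT) start at positions 37, 63, 91, 109, 146.
Vte49II cuts after base 2 of each site, so after positions 38, 64, 92, 110, 147.
Circular molecule, 5 cuts → 5 fragments:
  39–64 → 26 bp
  65–92 → 28 bp
  93–110 → 18 bp
  111–147 → 37 bp
  148–178 then 1–38 → 31 + 38 = 69 bp
Sorted largest to smallest: 69, 37, 28, 26, 18 bp.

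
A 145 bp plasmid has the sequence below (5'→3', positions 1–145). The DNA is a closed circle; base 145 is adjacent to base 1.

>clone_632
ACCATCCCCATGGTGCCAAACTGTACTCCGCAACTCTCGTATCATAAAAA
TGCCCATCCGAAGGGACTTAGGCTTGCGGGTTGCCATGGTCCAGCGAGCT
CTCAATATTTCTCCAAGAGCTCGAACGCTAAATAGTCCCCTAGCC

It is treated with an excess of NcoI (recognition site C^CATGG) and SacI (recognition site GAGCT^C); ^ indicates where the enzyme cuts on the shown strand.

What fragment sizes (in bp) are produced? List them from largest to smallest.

76, 32, 21, 16 bp

NcoI sites (CCATGG) start at positions 8, 84.
NcoI cuts after the first base of each site, so after positions 8, 84.
SacI sites (GAGCTC) start at positions 96, 117.
SacI cuts after base 5 of each site (before the last base), so after positions 100, 121.
Combined cut positions: 8, 84, 100, 121.
Circular molecule, 4 cuts → 4 fragments:
  9–84 → 76 bp
  85–100 → 16 bp
  101–121 → 21 bp
  122–145 then 1–8 → 24 + 8 = 32 bp
Sorted largest to smallest: 76, 32, 21, 16 bp.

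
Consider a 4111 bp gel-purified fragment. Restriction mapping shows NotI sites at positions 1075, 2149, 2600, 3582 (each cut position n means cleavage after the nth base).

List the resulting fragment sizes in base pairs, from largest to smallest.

Linear molecule, 4 cuts → 5 fragments:
  1075 − 0 = 1075 bp
  2149 − 1075 = 1074 bp
  2600 − 2149 = 451 bp
  3582 − 2600 = 982 bp
  4111 − 3582 = 529 bp
Sorted largest to smallest: 1075, 1074, 982, 529, 451 bp.

1075, 1074, 982, 529, 451 bp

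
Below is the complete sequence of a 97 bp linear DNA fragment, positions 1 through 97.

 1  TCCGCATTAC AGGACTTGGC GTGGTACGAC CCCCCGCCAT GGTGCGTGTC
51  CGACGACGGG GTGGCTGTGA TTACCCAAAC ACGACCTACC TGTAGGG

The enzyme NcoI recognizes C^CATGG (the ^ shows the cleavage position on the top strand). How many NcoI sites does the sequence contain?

1

CCATGG occurs starting at position 37.
NcoI cuts at 1 site.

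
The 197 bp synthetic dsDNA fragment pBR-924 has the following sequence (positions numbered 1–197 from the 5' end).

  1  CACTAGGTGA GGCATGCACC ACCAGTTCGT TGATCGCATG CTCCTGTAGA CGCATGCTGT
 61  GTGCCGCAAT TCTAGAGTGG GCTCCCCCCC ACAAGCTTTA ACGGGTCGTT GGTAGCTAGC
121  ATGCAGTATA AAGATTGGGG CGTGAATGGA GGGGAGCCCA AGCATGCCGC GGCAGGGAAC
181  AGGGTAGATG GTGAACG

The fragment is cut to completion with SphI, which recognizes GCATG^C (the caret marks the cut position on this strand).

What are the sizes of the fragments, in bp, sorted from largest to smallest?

SphI sites (GCATGC) start at positions 12, 36, 52, 119, 162.
SphI cuts after base 5 of each site (before the last base), so after positions 16, 40, 56, 123, 166.
Linear molecule, 5 cuts → 6 fragments:
  1–16 → 16 bp
  17–40 → 24 bp
  41–56 → 16 bp
  57–123 → 67 bp
  124–166 → 43 bp
  167–197 → 31 bp
Sorted largest to smallest: 67, 43, 31, 24, 16, 16 bp.

67, 43, 31, 24, 16, 16 bp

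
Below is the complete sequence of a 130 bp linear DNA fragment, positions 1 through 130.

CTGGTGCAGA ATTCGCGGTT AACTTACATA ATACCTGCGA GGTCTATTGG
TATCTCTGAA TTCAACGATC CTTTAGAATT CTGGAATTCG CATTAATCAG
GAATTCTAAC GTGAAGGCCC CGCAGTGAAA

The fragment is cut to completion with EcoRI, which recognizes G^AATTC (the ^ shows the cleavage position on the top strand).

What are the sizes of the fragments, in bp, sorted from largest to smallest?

49, 29, 18, 17, 9, 8 bp

EcoRI sites (GAATTC) start at positions 9, 58, 76, 84, 101.
EcoRI cuts after the first base of each site, so after positions 9, 58, 76, 84, 101.
Linear molecule, 5 cuts → 6 fragments:
  1–9 → 9 bp
  10–58 → 49 bp
  59–76 → 18 bp
  77–84 → 8 bp
  85–101 → 17 bp
  102–130 → 29 bp
Sorted largest to smallest: 49, 29, 18, 17, 9, 8 bp.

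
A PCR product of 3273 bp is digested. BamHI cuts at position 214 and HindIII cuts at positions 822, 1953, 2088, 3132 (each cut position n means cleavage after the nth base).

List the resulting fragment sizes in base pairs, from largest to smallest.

Combined cut positions (sorted): 214, 822, 1953, 2088, 3132.
Linear molecule, 5 cuts → 6 fragments:
  214 − 0 = 214 bp
  822 − 214 = 608 bp
  1953 − 822 = 1131 bp
  2088 − 1953 = 135 bp
  3132 − 2088 = 1044 bp
  3273 − 3132 = 141 bp
Sorted largest to smallest: 1131, 1044, 608, 214, 141, 135 bp.

1131, 1044, 608, 214, 141, 135 bp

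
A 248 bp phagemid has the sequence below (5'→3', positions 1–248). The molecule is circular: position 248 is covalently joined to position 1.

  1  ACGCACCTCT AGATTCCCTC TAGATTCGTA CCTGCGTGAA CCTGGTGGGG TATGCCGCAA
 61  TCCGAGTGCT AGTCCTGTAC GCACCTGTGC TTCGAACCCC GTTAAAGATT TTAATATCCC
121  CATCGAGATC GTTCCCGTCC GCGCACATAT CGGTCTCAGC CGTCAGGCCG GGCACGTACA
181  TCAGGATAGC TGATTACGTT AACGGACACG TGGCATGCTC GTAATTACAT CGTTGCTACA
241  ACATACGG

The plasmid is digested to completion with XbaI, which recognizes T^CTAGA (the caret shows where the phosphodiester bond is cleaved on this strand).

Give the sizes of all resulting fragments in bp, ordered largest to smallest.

237, 11 bp

XbaI sites (TCTAGA) start at positions 8, 19.
XbaI cuts after the first base of each site, so after positions 8, 19.
Circular molecule, 2 cuts → 2 fragments:
  9–19 → 11 bp
  20–248 then 1–8 → 229 + 8 = 237 bp
Sorted largest to smallest: 237, 11 bp.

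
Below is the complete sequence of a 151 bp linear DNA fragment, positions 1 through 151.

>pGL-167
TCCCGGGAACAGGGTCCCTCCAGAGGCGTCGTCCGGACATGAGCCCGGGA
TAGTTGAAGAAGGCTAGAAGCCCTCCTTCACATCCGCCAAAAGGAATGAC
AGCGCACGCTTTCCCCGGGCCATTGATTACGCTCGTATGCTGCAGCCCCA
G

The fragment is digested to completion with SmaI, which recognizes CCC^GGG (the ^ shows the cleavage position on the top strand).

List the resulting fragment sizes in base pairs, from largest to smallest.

SmaI sites (CCCGGG) start at positions 2, 44, 114.
SmaI cuts after base 3 of each site, so after positions 4, 46, 116.
Linear molecule, 3 cuts → 4 fragments:
  1–4 → 4 bp
  5–46 → 42 bp
  47–116 → 70 bp
  117–151 → 35 bp
Sorted largest to smallest: 70, 42, 35, 4 bp.

70, 42, 35, 4 bp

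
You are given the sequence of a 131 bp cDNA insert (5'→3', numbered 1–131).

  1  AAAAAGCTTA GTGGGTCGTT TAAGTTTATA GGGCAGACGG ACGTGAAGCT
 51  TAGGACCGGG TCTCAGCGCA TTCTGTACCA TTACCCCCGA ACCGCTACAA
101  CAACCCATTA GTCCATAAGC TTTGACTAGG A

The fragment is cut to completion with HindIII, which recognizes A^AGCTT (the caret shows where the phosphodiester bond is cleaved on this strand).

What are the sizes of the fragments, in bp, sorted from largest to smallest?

HindIII sites (AAGCTT) start at positions 4, 46, 117.
HindIII cuts after the first base of each site, so after positions 4, 46, 117.
Linear molecule, 3 cuts → 4 fragments:
  1–4 → 4 bp
  5–46 → 42 bp
  47–117 → 71 bp
  118–131 → 14 bp
Sorted largest to smallest: 71, 42, 14, 4 bp.

71, 42, 14, 4 bp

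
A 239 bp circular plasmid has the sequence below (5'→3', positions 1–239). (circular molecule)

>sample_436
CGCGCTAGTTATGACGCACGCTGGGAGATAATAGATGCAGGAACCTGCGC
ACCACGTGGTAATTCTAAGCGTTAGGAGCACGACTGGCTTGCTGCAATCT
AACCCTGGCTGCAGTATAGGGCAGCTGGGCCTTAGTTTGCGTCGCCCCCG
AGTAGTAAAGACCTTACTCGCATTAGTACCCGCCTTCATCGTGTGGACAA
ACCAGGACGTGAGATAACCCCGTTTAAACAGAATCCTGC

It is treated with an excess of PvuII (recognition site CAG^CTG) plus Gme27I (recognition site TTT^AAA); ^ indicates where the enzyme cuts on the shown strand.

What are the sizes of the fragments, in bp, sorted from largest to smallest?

The PvuII site (CAGCTG) starts at position 122.
PvuII cuts after base 3 of each site, so after position 124.
The Gme27I site (TTTAAA) starts at position 223.
Gme27I cuts after base 3 of each site, so after position 225.
Combined cut positions: 124, 225.
Circular molecule, 2 cuts → 2 fragments:
  125–225 → 101 bp
  226–239 then 1–124 → 14 + 124 = 138 bp
Sorted largest to smallest: 138, 101 bp.

138, 101 bp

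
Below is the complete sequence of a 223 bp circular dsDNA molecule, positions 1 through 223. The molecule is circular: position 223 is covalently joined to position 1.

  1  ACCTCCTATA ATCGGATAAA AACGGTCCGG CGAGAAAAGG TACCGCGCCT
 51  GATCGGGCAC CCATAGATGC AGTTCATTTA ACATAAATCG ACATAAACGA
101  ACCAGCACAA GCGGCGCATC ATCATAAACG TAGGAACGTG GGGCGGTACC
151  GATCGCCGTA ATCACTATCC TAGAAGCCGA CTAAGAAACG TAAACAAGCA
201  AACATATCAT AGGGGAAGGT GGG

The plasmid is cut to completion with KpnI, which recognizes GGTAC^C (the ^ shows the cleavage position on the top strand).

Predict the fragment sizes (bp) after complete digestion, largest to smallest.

KpnI sites (GGTACC) start at positions 39, 145.
KpnI cuts after base 5 of each site (before the last base), so after positions 43, 149.
Circular molecule, 2 cuts → 2 fragments:
  44–149 → 106 bp
  150–223 then 1–43 → 74 + 43 = 117 bp
Sorted largest to smallest: 117, 106 bp.

117, 106 bp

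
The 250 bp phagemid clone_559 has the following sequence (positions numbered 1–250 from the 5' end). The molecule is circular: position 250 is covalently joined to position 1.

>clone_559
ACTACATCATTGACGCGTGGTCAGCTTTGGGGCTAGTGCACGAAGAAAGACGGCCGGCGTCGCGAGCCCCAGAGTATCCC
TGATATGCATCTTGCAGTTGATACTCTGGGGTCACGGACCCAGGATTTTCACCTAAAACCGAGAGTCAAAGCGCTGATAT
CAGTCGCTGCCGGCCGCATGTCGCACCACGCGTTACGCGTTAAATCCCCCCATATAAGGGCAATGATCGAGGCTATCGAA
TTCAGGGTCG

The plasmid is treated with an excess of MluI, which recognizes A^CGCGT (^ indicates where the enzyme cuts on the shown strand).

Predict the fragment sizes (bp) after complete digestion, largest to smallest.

MluI sites (ACGCGT) start at positions 13, 188, 195.
MluI cuts after the first base of each site, so after positions 13, 188, 195.
Circular molecule, 3 cuts → 3 fragments:
  14–188 → 175 bp
  189–195 → 7 bp
  196–250 then 1–13 → 55 + 13 = 68 bp
Sorted largest to smallest: 175, 68, 7 bp.

175, 68, 7 bp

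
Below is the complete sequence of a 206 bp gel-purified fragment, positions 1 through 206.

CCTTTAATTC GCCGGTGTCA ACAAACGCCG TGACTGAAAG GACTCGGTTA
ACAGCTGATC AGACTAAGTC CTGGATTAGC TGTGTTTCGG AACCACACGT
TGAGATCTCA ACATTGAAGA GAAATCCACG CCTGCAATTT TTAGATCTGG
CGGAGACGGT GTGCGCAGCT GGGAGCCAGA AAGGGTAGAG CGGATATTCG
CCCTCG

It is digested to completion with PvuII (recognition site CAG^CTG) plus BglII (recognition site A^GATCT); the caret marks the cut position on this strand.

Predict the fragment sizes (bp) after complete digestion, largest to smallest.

PvuII sites (CAGCTG) start at positions 52, 166.
PvuII cuts after base 3 of each site, so after positions 54, 168.
BglII sites (AGATCT) start at positions 103, 143.
BglII cuts after the first base of each site, so after positions 103, 143.
Combined cut positions: 54, 103, 143, 168.
Linear molecule, 4 cuts → 5 fragments:
  1–54 → 54 bp
  55–103 → 49 bp
  104–143 → 40 bp
  144–168 → 25 bp
  169–206 → 38 bp
Sorted largest to smallest: 54, 49, 40, 38, 25 bp.

54, 49, 40, 38, 25 bp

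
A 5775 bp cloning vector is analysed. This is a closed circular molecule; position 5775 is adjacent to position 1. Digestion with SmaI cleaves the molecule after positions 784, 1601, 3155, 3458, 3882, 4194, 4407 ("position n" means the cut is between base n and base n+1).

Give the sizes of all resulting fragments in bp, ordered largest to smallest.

Circular molecule, 7 cuts → 7 fragments:
  1601 − 784 = 817 bp
  3155 − 1601 = 1554 bp
  3458 − 3155 = 303 bp
  3882 − 3458 = 424 bp
  4194 − 3882 = 312 bp
  4407 − 4194 = 213 bp
  wrap: 5775 − 4407 + 784 = 2152 bp
Sorted largest to smallest: 2152, 1554, 817, 424, 312, 303, 213 bp.

2152, 1554, 817, 424, 312, 303, 213 bp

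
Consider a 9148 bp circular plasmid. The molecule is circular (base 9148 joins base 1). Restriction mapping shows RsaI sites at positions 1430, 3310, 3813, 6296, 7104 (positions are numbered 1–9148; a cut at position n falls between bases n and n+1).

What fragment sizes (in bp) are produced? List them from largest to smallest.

Circular molecule, 5 cuts → 5 fragments:
  3310 − 1430 = 1880 bp
  3813 − 3310 = 503 bp
  6296 − 3813 = 2483 bp
  7104 − 6296 = 808 bp
  wrap: 9148 − 7104 + 1430 = 3474 bp
Sorted largest to smallest: 3474, 2483, 1880, 808, 503 bp.

3474, 2483, 1880, 808, 503 bp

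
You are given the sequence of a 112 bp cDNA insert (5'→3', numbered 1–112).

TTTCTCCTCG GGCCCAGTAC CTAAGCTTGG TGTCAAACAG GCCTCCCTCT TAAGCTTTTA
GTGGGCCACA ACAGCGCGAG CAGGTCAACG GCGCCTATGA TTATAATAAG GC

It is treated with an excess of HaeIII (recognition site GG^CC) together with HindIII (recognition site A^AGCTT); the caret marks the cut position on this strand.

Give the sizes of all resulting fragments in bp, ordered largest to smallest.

HaeIII sites (GGCC) start at positions 11, 40, 64.
HaeIII cuts after base 2 of each site, so after positions 12, 41, 65.
HindIII sites (AAGCTT) start at positions 23, 52.
HindIII cuts after the first base of each site, so after positions 23, 52.
Combined cut positions: 12, 23, 41, 52, 65.
Linear molecule, 5 cuts → 6 fragments:
  1–12 → 12 bp
  13–23 → 11 bp
  24–41 → 18 bp
  42–52 → 11 bp
  53–65 → 13 bp
  66–112 → 47 bp
Sorted largest to smallest: 47, 18, 13, 12, 11, 11 bp.

47, 18, 13, 12, 11, 11 bp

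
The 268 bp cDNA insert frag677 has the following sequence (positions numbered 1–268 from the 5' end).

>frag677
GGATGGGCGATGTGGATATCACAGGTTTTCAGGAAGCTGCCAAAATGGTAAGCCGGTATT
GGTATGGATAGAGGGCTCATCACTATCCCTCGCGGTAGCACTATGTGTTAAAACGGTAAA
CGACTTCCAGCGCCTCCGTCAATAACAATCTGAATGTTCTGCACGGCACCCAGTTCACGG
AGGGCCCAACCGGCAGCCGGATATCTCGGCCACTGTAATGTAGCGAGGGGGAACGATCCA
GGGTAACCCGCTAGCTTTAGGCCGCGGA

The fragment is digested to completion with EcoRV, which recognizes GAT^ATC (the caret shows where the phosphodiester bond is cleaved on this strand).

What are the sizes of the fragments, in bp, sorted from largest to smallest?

EcoRV sites (GATATC) start at positions 15, 200.
EcoRV cuts after base 3 of each site, so after positions 17, 202.
Linear molecule, 2 cuts → 3 fragments:
  1–17 → 17 bp
  18–202 → 185 bp
  203–268 → 66 bp
Sorted largest to smallest: 185, 66, 17 bp.

185, 66, 17 bp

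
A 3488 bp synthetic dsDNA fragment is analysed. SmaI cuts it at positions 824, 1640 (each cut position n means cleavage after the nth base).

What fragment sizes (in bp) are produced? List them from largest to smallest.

Linear molecule, 2 cuts → 3 fragments:
  824 − 0 = 824 bp
  1640 − 824 = 816 bp
  3488 − 1640 = 1848 bp
Sorted largest to smallest: 1848, 824, 816 bp.

1848, 824, 816 bp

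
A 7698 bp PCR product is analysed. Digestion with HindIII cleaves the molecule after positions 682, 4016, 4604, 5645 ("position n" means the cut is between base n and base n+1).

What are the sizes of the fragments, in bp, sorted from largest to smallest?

Linear molecule, 4 cuts → 5 fragments:
  682 − 0 = 682 bp
  4016 − 682 = 3334 bp
  4604 − 4016 = 588 bp
  5645 − 4604 = 1041 bp
  7698 − 5645 = 2053 bp
Sorted largest to smallest: 3334, 2053, 1041, 682, 588 bp.

3334, 2053, 1041, 682, 588 bp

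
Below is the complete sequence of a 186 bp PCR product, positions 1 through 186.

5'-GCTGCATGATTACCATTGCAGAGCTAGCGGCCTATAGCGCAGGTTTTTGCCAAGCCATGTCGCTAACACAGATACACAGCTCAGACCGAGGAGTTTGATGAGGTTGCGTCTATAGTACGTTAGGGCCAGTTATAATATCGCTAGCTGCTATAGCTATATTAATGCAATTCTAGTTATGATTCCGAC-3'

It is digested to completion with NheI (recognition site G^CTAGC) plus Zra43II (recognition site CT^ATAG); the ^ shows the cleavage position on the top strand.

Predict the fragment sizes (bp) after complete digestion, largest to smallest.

NheI sites (GCTAGC) start at positions 23, 140.
NheI cuts after the first base of each site, so after positions 23, 140.
Zra43II sites (CTATAG) start at positions 32, 110, 148.
Zra43II cuts after base 2 of each site, so after positions 33, 111, 149.
Combined cut positions: 23, 33, 111, 140, 149.
Linear molecule, 5 cuts → 6 fragments:
  1–23 → 23 bp
  24–33 → 10 bp
  34–111 → 78 bp
  112–140 → 29 bp
  141–149 → 9 bp
  150–186 → 37 bp
Sorted largest to smallest: 78, 37, 29, 23, 10, 9 bp.

78, 37, 29, 23, 10, 9 bp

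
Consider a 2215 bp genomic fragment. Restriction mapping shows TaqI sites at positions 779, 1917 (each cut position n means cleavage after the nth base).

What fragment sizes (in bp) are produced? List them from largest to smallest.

Linear molecule, 2 cuts → 3 fragments:
  779 − 0 = 779 bp
  1917 − 779 = 1138 bp
  2215 − 1917 = 298 bp
Sorted largest to smallest: 1138, 779, 298 bp.

1138, 779, 298 bp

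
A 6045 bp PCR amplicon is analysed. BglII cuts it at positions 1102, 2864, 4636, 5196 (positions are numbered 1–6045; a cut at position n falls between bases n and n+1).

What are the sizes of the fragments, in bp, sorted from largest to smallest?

Linear molecule, 4 cuts → 5 fragments:
  1102 − 0 = 1102 bp
  2864 − 1102 = 1762 bp
  4636 − 2864 = 1772 bp
  5196 − 4636 = 560 bp
  6045 − 5196 = 849 bp
Sorted largest to smallest: 1772, 1762, 1102, 849, 560 bp.

1772, 1762, 1102, 849, 560 bp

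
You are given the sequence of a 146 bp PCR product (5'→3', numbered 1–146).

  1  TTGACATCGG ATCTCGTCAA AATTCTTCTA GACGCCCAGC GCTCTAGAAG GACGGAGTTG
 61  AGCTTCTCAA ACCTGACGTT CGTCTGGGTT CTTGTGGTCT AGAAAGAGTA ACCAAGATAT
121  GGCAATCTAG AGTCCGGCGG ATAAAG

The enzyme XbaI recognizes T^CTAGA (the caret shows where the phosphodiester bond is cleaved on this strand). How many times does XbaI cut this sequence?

TCTAGA occurs starting at positions 27, 43, 98, 126.
XbaI cuts at 4 sites.

4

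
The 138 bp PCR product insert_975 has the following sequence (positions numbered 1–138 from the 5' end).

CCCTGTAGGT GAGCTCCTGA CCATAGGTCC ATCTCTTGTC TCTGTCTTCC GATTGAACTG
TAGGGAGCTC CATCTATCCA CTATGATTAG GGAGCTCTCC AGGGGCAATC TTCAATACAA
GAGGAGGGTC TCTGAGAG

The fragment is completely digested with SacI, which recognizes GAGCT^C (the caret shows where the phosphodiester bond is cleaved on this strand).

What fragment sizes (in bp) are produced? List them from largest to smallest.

54, 42, 27, 15 bp

SacI sites (GAGCTC) start at positions 11, 65, 92.
SacI cuts after base 5 of each site (before the last base), so after positions 15, 69, 96.
Linear molecule, 3 cuts → 4 fragments:
  1–15 → 15 bp
  16–69 → 54 bp
  70–96 → 27 bp
  97–138 → 42 bp
Sorted largest to smallest: 54, 42, 27, 15 bp.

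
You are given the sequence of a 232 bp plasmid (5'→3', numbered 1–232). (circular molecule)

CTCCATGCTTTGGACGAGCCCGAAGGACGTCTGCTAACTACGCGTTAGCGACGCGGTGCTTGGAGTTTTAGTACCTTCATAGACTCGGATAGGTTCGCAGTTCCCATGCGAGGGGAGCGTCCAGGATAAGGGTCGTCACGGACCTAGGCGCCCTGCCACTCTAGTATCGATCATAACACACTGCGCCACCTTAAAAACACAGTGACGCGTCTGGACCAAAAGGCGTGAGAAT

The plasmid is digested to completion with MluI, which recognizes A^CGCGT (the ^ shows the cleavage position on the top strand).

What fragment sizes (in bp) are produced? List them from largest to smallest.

165, 67 bp

MluI sites (ACGCGT) start at positions 40, 205.
MluI cuts after the first base of each site, so after positions 40, 205.
Circular molecule, 2 cuts → 2 fragments:
  41–205 → 165 bp
  206–232 then 1–40 → 27 + 40 = 67 bp
Sorted largest to smallest: 165, 67 bp.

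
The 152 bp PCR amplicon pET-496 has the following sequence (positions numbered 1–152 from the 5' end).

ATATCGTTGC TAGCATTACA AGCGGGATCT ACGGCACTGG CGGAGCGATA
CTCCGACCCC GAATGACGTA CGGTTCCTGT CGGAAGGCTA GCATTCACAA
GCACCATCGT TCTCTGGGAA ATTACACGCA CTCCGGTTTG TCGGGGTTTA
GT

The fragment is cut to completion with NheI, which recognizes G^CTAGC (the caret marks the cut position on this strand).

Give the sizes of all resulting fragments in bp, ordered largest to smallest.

78, 65, 9 bp

NheI sites (GCTAGC) start at positions 9, 87.
NheI cuts after the first base of each site, so after positions 9, 87.
Linear molecule, 2 cuts → 3 fragments:
  1–9 → 9 bp
  10–87 → 78 bp
  88–152 → 65 bp
Sorted largest to smallest: 78, 65, 9 bp.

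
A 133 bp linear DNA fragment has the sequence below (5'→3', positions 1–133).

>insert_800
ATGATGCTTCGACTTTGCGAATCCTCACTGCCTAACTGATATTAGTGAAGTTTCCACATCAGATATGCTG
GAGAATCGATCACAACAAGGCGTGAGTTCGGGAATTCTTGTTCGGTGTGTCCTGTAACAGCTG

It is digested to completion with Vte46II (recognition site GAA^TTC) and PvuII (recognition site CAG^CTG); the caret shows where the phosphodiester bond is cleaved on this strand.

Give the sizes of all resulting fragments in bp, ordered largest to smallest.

104, 26, 3 bp

The Vte46II site (GAATTC) starts at position 102.
Vte46II cuts after base 3 of each site, so after position 104.
The PvuII site (CAGCTG) starts at position 128.
PvuII cuts after base 3 of each site, so after position 130.
Combined cut positions: 104, 130.
Linear molecule, 2 cuts → 3 fragments:
  1–104 → 104 bp
  105–130 → 26 bp
  131–133 → 3 bp
Sorted largest to smallest: 104, 26, 3 bp.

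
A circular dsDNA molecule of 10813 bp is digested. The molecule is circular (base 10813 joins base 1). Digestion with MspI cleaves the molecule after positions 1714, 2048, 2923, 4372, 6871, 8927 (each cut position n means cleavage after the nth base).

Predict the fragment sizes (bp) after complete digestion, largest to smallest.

Circular molecule, 6 cuts → 6 fragments:
  2048 − 1714 = 334 bp
  2923 − 2048 = 875 bp
  4372 − 2923 = 1449 bp
  6871 − 4372 = 2499 bp
  8927 − 6871 = 2056 bp
  wrap: 10813 − 8927 + 1714 = 3600 bp
Sorted largest to smallest: 3600, 2499, 2056, 1449, 875, 334 bp.

3600, 2499, 2056, 1449, 875, 334 bp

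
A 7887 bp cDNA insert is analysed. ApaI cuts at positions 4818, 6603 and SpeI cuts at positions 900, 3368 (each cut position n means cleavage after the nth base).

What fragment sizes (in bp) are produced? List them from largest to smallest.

2468, 1785, 1450, 1284, 900 bp

Combined cut positions (sorted): 900, 3368, 4818, 6603.
Linear molecule, 4 cuts → 5 fragments:
  900 − 0 = 900 bp
  3368 − 900 = 2468 bp
  4818 − 3368 = 1450 bp
  6603 − 4818 = 1785 bp
  7887 − 6603 = 1284 bp
Sorted largest to smallest: 2468, 1785, 1450, 1284, 900 bp.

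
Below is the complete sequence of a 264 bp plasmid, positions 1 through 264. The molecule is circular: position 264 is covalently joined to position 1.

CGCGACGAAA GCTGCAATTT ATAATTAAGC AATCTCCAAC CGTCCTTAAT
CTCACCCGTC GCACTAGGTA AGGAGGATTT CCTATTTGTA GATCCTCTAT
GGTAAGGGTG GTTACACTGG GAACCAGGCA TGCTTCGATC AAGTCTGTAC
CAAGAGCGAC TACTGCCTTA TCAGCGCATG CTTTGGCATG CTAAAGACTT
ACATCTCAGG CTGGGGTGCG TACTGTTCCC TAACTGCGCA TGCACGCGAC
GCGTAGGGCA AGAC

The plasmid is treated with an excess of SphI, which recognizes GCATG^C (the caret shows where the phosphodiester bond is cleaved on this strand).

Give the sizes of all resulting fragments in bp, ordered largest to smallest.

SphI sites (GCATGC) start at positions 128, 176, 186, 238.
SphI cuts after base 5 of each site (before the last base), so after positions 132, 180, 190, 242.
Circular molecule, 4 cuts → 4 fragments:
  133–180 → 48 bp
  181–190 → 10 bp
  191–242 → 52 bp
  243–264 then 1–132 → 22 + 132 = 154 bp
Sorted largest to smallest: 154, 52, 48, 10 bp.

154, 52, 48, 10 bp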